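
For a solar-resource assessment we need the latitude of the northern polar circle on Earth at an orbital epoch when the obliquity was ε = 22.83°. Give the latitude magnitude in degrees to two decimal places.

67.17°

The polar circle is the lowest latitude that experiences at least one full rotation of continuous daylight at the northern-summer solstice; it lies at |ϕ| = 90° − ε = 90° − 22.83° = 67.17°.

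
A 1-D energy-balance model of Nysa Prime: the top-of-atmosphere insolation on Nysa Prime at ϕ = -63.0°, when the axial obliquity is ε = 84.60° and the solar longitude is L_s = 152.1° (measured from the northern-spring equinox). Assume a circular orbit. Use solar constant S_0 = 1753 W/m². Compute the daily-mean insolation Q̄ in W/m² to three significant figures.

Solar declination: sin δ = sin ε · sin L_s = sin 84.60° × sin 152.1° = 0.46585, so δ = +27.765°.
cos h₀ = −tan(-63.0°) tan(+27.765°) = 1.0333 ≥ 1 ⇒ polar night, h₀ = 0 and Q̄ = 0.

Q̄ ≈ 0.00 W/m²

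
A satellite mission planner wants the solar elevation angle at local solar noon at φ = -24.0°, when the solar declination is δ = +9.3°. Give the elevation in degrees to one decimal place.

At local noon the hour angle is zero, so the zenith angle equals |φ − δ| = |-24.0° − (+9.300°)| = 33.300°.
Elevation = 90° − 33.300° = 56.7°.

56.7°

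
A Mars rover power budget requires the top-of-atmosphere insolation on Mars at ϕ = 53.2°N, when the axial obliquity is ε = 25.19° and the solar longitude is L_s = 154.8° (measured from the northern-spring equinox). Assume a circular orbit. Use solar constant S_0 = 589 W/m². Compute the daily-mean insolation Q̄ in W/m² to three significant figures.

Q̄ ≈ 157 W/m²

Solar declination: sin δ = sin ε · sin L_s = sin 25.19° × sin 154.8° = 0.18122, so δ = +10.441°.
cos h₀ = −tan(+53.2°) tan(+10.441°) = -0.2463, h₀ = 1.8197 rad.
Bracket: h₀ sin ϕ sin δ + cos ϕ cos δ sin h₀ = 1.8197×0.80073×0.18122 + 0.59902×0.98344×0.96919 = 0.264054 + 0.570950 = 0.835004.
Q̄ = (S_0/π) × [bracket] = (589/π) × 0.835004 = 156.6 W/m².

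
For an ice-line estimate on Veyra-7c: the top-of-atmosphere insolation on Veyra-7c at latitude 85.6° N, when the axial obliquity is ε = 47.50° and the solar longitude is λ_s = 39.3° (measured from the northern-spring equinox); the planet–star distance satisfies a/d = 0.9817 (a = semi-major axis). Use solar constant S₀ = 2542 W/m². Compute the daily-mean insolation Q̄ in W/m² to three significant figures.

Q̄ ≈ 1.14e+03 W/m²

Solar declination: sin δ = sin ε · sin λ_s = sin 47.50° × sin 39.3° = 0.46698, so δ = +27.838°.
cos H₀ = −tan(+85.6°) tan(+27.838°) = -6.8632 ≤ −1 ⇒ polar day, H₀ = π.
Bracket: H₀ sin φ sin δ + cos φ cos δ sin H₀ = 3.1416×0.99705×0.46698 + 0.07672×0.88427×0.00000 = 1.462737 + 0.000000 = 1.462737.
Inverse-square distance factor (a/d)² = 0.9817² = 0.963735.
Q̄ = (S₀/π) × 0.963735 × [bracket] = (2542/π) × 0.963735 × 1.462737 = 1141 W/m².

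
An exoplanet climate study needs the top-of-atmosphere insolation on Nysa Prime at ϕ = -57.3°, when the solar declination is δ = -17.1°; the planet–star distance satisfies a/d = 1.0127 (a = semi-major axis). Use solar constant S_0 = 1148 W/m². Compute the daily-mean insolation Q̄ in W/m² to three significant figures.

cos h₀ = −tan(-57.3°) tan(-17.100°) = -0.4792, h₀ = 2.0705 rad.
Bracket: h₀ sin ϕ sin δ + cos ϕ cos δ sin h₀ = 2.0705×-0.84151×-0.29404 + 0.54024×0.95579×0.87771 = 0.512320 + 0.453211 = 0.965531.
Inverse-square distance factor (a/d)² = 1.0127² = 1.025561.
Q̄ = (S_0/π) × 1.025561 × [bracket] = (1148/π) × 1.025561 × 0.965531 = 361.8 W/m².

Q̄ ≈ 362 W/m²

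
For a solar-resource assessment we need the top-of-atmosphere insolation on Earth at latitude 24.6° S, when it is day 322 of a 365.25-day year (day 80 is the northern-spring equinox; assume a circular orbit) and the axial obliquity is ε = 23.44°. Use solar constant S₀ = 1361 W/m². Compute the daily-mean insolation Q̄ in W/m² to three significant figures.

Q̄ ≈ 472 W/m²

Solar longitude: λ_s = 360° × (322 − 80)/365.25 = 238.522°.
sin δ = sin 23.44° × sin 238.522° = -0.33925, so δ = -19.831°.
cos H₀ = −tan(-24.6°) tan(-19.831°) = -0.1651, H₀ = 1.7367 rad.
Bracket: H₀ sin φ sin δ + cos φ cos δ sin H₀ = 1.7367×-0.41628×-0.33925 + 0.90924×0.94070×0.98627 = 0.245262 + 0.843578 = 1.088840.
Q̄ = (S₀/π) × [bracket] = (1361/π) × 1.088840 = 471.7 W/m².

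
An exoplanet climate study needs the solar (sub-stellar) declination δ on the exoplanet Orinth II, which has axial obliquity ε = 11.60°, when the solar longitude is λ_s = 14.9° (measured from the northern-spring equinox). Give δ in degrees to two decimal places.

sin δ = sin ε · sin λ_s = sin 11.60° × sin 14.9° = 0.051704.
δ = arcsin(0.051704) = +2.96°.

δ = +2.96°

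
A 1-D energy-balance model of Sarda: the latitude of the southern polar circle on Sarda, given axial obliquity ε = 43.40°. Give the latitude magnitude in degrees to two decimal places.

46.60°

The polar circle is the lowest latitude that experiences at least one full rotation of continuous darkness at the northern-summer solstice; it lies at |ϕ| = 90° − ε = 90° − 43.40° = 46.60°.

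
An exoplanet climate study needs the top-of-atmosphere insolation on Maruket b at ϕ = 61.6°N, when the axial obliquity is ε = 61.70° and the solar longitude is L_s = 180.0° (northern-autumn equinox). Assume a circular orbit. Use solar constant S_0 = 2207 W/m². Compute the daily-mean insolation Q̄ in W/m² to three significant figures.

Q̄ ≈ 334 W/m²

Solar declination: sin δ = sin ε · sin L_s = sin 61.70° × sin 180.0° = 0.00000, so δ = +0.000°.
cos h₀ = −tan(+61.6°) tan(+0.000°) = -0.0000, h₀ = 1.5708 rad.
Bracket: h₀ sin ϕ sin δ + cos ϕ cos δ sin h₀ = 1.5708×0.87965×0.00000 + 0.47562×1.00000×1.00000 = 0.000000 + 0.475620 = 0.475620.
Q̄ = (S_0/π) × [bracket] = (2207/π) × 0.475620 = 334.1 W/m².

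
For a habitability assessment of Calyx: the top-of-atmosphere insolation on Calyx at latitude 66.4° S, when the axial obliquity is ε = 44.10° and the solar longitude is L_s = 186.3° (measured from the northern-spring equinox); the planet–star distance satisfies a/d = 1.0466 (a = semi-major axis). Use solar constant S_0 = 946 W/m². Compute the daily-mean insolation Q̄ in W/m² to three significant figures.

Q̄ ≈ 170 W/m²

Solar declination: sin δ = sin ε · sin L_s = sin 44.10° × sin 186.3° = -0.07637, so δ = -4.380°.
cos h₀ = −tan(-66.4°) tan(-4.380°) = -0.1753, h₀ = 1.7470 rad.
Bracket: h₀ sin ϕ sin δ + cos ϕ cos δ sin h₀ = 1.7470×-0.91636×-0.07637 + 0.40035×0.99708×0.98451 = 0.122259 + 0.392998 = 0.515257.
Inverse-square distance factor (a/d)² = 1.0466² = 1.095372.
Q̄ = (S_0/π) × 1.095372 × [bracket] = (946/π) × 1.095372 × 0.515257 = 170.0 W/m².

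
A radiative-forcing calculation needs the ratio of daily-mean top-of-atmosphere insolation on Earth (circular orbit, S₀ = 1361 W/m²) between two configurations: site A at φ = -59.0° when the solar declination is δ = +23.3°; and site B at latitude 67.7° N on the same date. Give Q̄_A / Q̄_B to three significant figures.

— Configuration A (φ=-59.0°):
cos H₀ = −tan(-59.0°) tan(+23.300°) = 0.7168, H₀ = 0.7717 rad.
Bracket: H₀ sin φ sin δ + cos φ cos δ sin H₀ = 0.7717×-0.85717×0.39555 + 0.51504×0.91845×0.69733 = -0.261648 + 0.329864 = 0.068216.
Q̄ = (S₀/π) × [bracket] = (1361/π) × 0.068216 = 29.553 W/m².
— Configuration B (φ=+67.7°):
cos H₀ = −tan(+67.7°) tan(+23.300°) = -1.0501 ≤ −1 ⇒ polar day, H₀ = π.
Bracket: H₀ sin φ sin δ + cos φ cos δ sin H₀ = 3.1416×0.92521×0.39555 + 0.37946×0.91845×0.00000 = 1.149721 + 0.000000 = 1.149721.
Q̄ = (S₀/π) × [bracket] = (1361/π) × 1.149721 = 498.08 W/m².
Ratio Q̄_A / Q̄_B = 29.553 / 498.08 = 0.05933.

Q̄_A / Q̄_B ≈ 0.0593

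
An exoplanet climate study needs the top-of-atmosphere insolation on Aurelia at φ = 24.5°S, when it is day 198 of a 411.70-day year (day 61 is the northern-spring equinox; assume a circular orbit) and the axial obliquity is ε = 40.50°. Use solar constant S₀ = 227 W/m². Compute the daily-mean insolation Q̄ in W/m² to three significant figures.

Q̄ ≈ 30.4 W/m²

Solar longitude: λ_s = 360° × (198 − 61)/411.70 = 119.796°.
sin δ = sin 40.50° × sin 119.796° = 0.56359, so δ = +34.305°.
cos H₀ = −tan(-24.5°) tan(+34.305°) = 0.3109, H₀ = 1.2546 rad.
Bracket: H₀ sin φ sin δ + cos φ cos δ sin H₀ = 1.2546×-0.41469×0.56359 + 0.90996×0.82605×0.95043 = -0.293219 + 0.714412 = 0.421193.
Q̄ = (S₀/π) × [bracket] = (227/π) × 0.421193 = 30.43 W/m².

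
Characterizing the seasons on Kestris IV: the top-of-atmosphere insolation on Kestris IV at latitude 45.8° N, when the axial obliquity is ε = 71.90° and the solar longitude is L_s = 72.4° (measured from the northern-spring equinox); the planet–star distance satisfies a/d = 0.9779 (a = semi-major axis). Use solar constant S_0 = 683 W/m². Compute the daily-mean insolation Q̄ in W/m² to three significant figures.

Q̄ ≈ 424 W/m²

Solar declination: sin δ = sin ε · sin L_s = sin 71.90° × sin 72.4° = 0.90602, so δ = +64.961°.
cos h₀ = −tan(+45.8°) tan(+64.961°) = -2.2014 ≤ −1 ⇒ polar day, h₀ = π.
Bracket: h₀ sin ϕ sin δ + cos ϕ cos δ sin h₀ = 3.1416×0.71691×0.90602 + 0.69717×0.42323×0.00000 = 2.040579 + 0.000000 = 2.040579.
Inverse-square distance factor (a/d)² = 0.9779² = 0.956288.
Q̄ = (S_0/π) × 0.956288 × [bracket] = (683/π) × 0.956288 × 2.040579 = 424.2 W/m².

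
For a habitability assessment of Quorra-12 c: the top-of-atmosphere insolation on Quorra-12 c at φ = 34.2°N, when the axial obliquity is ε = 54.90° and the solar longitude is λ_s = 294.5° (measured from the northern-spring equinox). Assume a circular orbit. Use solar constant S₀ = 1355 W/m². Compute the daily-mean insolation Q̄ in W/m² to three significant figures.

Solar declination: sin δ = sin ε · sin λ_s = sin 54.90° × sin 294.5° = -0.74448, so δ = -48.115°.
cos H₀ = −tan(+34.2°) tan(-48.115°) = 0.7578, H₀ = 0.7108 rad.
Bracket: H₀ sin φ sin δ + cos φ cos δ sin H₀ = 0.7108×0.56208×-0.74448 + 0.82708×0.66764×0.65246 = -0.297439 + 0.360283 = 0.062844.
Q̄ = (S₀/π) × [bracket] = (1355/π) × 0.062844 = 27.11 W/m².

Q̄ ≈ 27.1 W/m²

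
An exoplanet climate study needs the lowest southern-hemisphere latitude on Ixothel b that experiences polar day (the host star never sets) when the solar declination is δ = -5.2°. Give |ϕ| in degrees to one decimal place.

Polar day requires cos h₀ = −tan ϕ tan δ ≤ −1, i.e. tan ϕ tan δ ≥ 1.
The boundary is |tan ϕ| · |tan δ| = 1, so |ϕ| = 90° − |δ| = 90° − 5.2° = 84.8° in the southern hemisphere.

|ϕ| = 84.8°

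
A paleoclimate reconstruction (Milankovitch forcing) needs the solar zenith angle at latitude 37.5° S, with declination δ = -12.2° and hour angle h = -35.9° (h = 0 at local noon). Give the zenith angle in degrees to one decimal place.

cos θ_z = sin φ sin δ + cos φ cos δ cos h = 0.128646 + 0.628136 = 0.756782.
θ_z = arccos(0.756782) = 40.8°.

θ_z = 40.8°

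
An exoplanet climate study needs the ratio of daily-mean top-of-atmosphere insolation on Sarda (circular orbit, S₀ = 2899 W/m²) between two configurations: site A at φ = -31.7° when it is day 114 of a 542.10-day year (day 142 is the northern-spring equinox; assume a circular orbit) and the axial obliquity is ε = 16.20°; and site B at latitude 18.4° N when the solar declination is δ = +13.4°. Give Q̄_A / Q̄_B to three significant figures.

Q̄_A / Q̄_B ≈ 0.886

— Configuration A (φ=-31.7°):
Solar longitude: λ_s = 360° × (114 − 142)/542.10 = -18.594°, i.e. -18.594° + 360° = 341.406°.
sin δ = sin 16.20° × sin 341.406° = -0.08896, so δ = -5.104°.
cos H₀ = −tan(-31.7°) tan(-5.104°) = -0.0552, H₀ = 1.6260 rad.
Bracket: H₀ sin φ sin δ + cos φ cos δ sin H₀ = 1.6260×-0.52547×-0.08896 + 0.85081×0.99604×0.99848 = 0.076009 + 0.846153 = 0.922162.
Q̄ = (S₀/π) × [bracket] = (2899/π) × 0.922162 = 850.95 W/m².
— Configuration B (φ=+18.4°):
cos H₀ = −tan(+18.4°) tan(+13.400°) = -0.0792, H₀ = 1.6501 rad.
Bracket: H₀ sin φ sin δ + cos φ cos δ sin H₀ = 1.6501×0.31565×0.23175 + 0.94888×0.97278×0.99685 = 0.120708 + 0.920144 = 1.040852.
Q̄ = (S₀/π) × [bracket] = (2899/π) × 1.040852 = 960.48 W/m².
Ratio Q̄_A / Q̄_B = 850.95 / 960.48 = 0.8860.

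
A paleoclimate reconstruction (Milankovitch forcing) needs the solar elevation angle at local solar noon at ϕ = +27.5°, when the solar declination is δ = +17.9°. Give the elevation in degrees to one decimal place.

80.4°

At local noon the hour angle is zero, so the zenith angle equals |ϕ − δ| = |+27.5° − (+17.900°)| = 9.600°.
Elevation = 90° − 9.600° = 80.4°.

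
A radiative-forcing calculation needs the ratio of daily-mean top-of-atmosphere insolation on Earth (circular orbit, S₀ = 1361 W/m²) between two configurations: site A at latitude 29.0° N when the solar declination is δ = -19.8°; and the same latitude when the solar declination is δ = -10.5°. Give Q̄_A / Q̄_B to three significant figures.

Q̄_A / Q̄_B ≈ 0.801

— Configuration A (φ=+29.0°):
cos H₀ = −tan(+29.0°) tan(-19.800°) = 0.1996, H₀ = 1.3699 rad.
Bracket: H₀ sin φ sin δ + cos φ cos δ sin H₀ = 1.3699×0.48481×-0.33874 + 0.87462×0.94088×0.97988 = -0.224971 + 0.806355 = 0.581384.
Q̄ = (S₀/π) × [bracket] = (1361/π) × 0.581384 = 251.87 W/m².
— Configuration B (φ=+29.0°):
cos H₀ = −tan(+29.0°) tan(-10.500°) = 0.1027, H₀ = 1.4679 rad.
Bracket: H₀ sin φ sin δ + cos φ cos δ sin H₀ = 1.4679×0.48481×-0.18224 + 0.87462×0.98325×0.99471 = -0.129692 + 0.855421 = 0.725729.
Q̄ = (S₀/π) × [bracket] = (1361/π) × 0.725729 = 314.40 W/m².
Ratio Q̄_A / Q̄_B = 251.87 / 314.40 = 0.8011.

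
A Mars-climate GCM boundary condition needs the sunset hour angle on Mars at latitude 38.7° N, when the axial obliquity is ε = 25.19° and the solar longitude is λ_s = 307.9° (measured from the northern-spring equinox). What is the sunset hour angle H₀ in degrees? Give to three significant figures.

H₀ = 73.4°

Solar declination: sin δ = sin ε · sin λ_s = sin 25.19° × sin 307.9° = -0.33585, so δ = -19.624°.
cos H₀ = −tan φ · tan δ = −tan(+38.7°) × tan(-19.624°) = 0.2857, so H₀ = 1.2811 rad = 73.40°.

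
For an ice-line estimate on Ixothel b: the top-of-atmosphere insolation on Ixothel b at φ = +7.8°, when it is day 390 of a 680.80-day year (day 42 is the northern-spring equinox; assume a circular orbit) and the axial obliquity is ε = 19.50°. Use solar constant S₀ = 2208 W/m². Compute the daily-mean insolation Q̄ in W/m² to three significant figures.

Q̄ ≈ 693 W/m²

Solar longitude: λ_s = 360° × (390 − 42)/680.80 = 184.019°.
sin δ = sin 19.50° × sin 184.019° = -0.02339, so δ = -1.341°.
cos H₀ = −tan(+7.8°) tan(-1.341°) = 0.0032, H₀ = 1.5676 rad.
Bracket: H₀ sin φ sin δ + cos φ cos δ sin H₀ = 1.5676×0.13572×-0.02339 + 0.99075×0.99973×0.99999 = -0.004976 + 0.990473 = 0.985497.
Q̄ = (S₀/π) × [bracket] = (2208/π) × 0.985497 = 692.6 W/m².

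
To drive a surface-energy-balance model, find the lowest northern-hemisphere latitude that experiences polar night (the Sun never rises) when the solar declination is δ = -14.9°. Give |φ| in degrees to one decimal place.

|φ| = 75.1°

Polar night requires cos H₀ = −tan φ tan δ ≥ 1, i.e. tan φ tan δ ≤ −1.
The boundary is |tan φ| · |tan δ| = 1, so |φ| = 90° − |δ| = 90° − 14.9° = 75.1° in the northern hemisphere.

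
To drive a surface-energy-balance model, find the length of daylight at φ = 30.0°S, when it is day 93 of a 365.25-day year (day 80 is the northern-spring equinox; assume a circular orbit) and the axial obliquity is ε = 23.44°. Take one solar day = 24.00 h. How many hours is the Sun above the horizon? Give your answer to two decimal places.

Solar longitude: λ_s = 360° × (93 − 80)/365.25 = 12.813°.
sin δ = sin 23.44° × sin 12.813° = 0.08822, so δ = +5.061°.
cos H₀ = −tan φ · tan δ = −tan(-30.0°) × tan(+5.061°) = 0.0511, so H₀ = 1.5196 rad = 87.07°.
Daylight = 2H₀/(2π) × 24.00 h = (1.5196/π) × 24.00 = 11.61 h.

11.61 h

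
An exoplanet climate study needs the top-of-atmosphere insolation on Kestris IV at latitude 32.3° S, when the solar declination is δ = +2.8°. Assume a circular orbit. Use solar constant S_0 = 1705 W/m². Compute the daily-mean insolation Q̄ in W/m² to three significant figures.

Q̄ ≈ 436 W/m²

cos h₀ = −tan(-32.3°) tan(+2.800°) = 0.0309, h₀ = 1.5399 rad.
Bracket: h₀ sin ϕ sin δ + cos ϕ cos δ sin h₀ = 1.5399×-0.53435×0.04885 + 0.84526×0.99881×0.99952 = -0.040196 + 0.843849 = 0.803653.
Q̄ = (S_0/π) × [bracket] = (1705/π) × 0.803653 = 436.2 W/m².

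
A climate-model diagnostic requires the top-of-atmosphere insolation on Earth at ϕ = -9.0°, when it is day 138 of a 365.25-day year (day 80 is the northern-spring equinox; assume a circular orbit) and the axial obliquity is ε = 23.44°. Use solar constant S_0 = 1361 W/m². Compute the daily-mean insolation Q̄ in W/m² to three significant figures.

Q̄ ≈ 368 W/m²

Solar longitude: L_s = 360° × (138 − 80)/365.25 = 57.166°.
sin δ = sin 23.44° × sin 57.166° = 0.33424, so δ = +19.526°.
cos h₀ = −tan(-9.0°) tan(+19.526°) = 0.0562, h₀ = 1.5146 rad.
Bracket: h₀ sin ϕ sin δ + cos ϕ cos δ sin h₀ = 1.5146×-0.15643×0.33424 + 0.98769×0.94249×0.99842 = -0.079191 + 0.929417 = 0.850226.
Q̄ = (S_0/π) × [bracket] = (1361/π) × 0.850226 = 368.3 W/m².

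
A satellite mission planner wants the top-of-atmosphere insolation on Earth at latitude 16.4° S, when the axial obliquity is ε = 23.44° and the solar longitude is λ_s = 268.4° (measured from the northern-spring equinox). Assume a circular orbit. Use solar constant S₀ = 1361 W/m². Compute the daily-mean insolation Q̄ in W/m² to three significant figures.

Q̄ ≈ 461 W/m²

Solar declination: sin δ = sin ε · sin λ_s = sin 23.44° × sin 268.4° = -0.39763, so δ = -23.430°.
cos H₀ = −tan(-16.4°) tan(-23.430°) = -0.1275, H₀ = 1.6987 rad.
Bracket: H₀ sin φ sin δ + cos φ cos δ sin H₀ = 1.6987×-0.28234×-0.39763 + 0.95931×0.91754×0.99183 = 0.190708 + 0.873014 = 1.063722.
Q̄ = (S₀/π) × [bracket] = (1361/π) × 1.063722 = 460.8 W/m².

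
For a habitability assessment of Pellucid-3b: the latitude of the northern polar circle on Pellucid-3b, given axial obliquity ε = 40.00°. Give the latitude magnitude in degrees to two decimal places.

50.00°

The polar circle is the lowest latitude that experiences at least one full rotation of continuous daylight at the northern-summer solstice; it lies at |φ| = 90° − ε = 90° − 40.00° = 50.00°.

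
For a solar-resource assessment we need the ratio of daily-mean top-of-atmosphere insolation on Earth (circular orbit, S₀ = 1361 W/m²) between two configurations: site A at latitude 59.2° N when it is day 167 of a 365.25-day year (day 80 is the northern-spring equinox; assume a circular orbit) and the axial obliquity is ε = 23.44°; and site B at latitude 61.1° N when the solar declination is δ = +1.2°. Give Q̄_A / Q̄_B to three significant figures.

Q̄_A / Q̄_B ≈ 2.22

— Configuration A (φ=+59.2°):
Solar longitude: λ_s = 360° × (167 − 80)/365.25 = 85.749°.
sin δ = sin 23.44° × sin 85.749° = 0.39669, so δ = +23.372°.
cos H₀ = −tan(+59.2°) tan(+23.372°) = -0.7249, H₀ = 2.3817 rad.
Bracket: H₀ sin φ sin δ + cos φ cos δ sin H₀ = 2.3817×0.85896×0.39669 + 0.51204×0.91795×0.68881 = 0.811542 + 0.323759 = 1.135301.
Q̄ = (S₀/π) × [bracket] = (1361/π) × 1.135301 = 491.83 W/m².
— Configuration B (φ=+61.1°):
cos H₀ = −tan(+61.1°) tan(+1.200°) = -0.0379, H₀ = 1.6088 rad.
Bracket: H₀ sin φ sin δ + cos φ cos δ sin H₀ = 1.6088×0.87546×0.02094 + 0.48328×0.99978×0.99928 = 0.029493 + 0.482826 = 0.512319.
Q̄ = (S₀/π) × [bracket] = (1361/π) × 0.512319 = 221.95 W/m².
Ratio Q̄_A / Q̄_B = 491.83 / 221.95 = 2.216.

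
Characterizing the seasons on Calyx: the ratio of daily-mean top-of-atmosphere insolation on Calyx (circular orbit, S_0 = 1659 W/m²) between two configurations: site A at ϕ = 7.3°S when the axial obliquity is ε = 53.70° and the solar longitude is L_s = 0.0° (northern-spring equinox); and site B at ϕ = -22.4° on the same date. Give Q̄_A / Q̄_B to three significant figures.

Q̄_A / Q̄_B ≈ 1.07

— Configuration A (ϕ=-7.3°):
Solar declination: sin δ = sin ε · sin L_s = sin 53.70° × sin 0.0° = 0.00000, so δ = +0.000°.
cos h₀ = −tan(-7.3°) tan(+0.000°) = 0.0000, h₀ = 1.5708 rad.
Bracket: h₀ sin ϕ sin δ + cos ϕ cos δ sin h₀ = 1.5708×-0.12706×0.00000 + 0.99189×1.00000×1.00000 = -0.000000 + 0.991890 = 0.991890.
Q̄ = (S_0/π) × [bracket] = (1659/π) × 0.991890 = 523.79 W/m².
— Configuration B (ϕ=-22.4°):
cos h₀ = −tan(-22.4°) tan(+0.000°) = 0.0000, h₀ = 1.5708 rad.
Bracket: h₀ sin ϕ sin δ + cos ϕ cos δ sin h₀ = 1.5708×-0.38107×0.00000 + 0.92455×1.00000×1.00000 = -0.000000 + 0.924550 = 0.924550.
Q̄ = (S_0/π) × [bracket] = (1659/π) × 0.924550 = 488.23 W/m².
Ratio Q̄_A / Q̄_B = 523.79 / 488.23 = 1.073.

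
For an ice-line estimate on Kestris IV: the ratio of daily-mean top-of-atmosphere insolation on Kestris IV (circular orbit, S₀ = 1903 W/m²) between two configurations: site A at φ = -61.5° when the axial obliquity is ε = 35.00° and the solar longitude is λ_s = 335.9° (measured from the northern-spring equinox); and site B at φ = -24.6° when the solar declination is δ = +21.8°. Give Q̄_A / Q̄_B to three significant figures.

— Configuration A (φ=-61.5°):
Solar declination: sin δ = sin ε · sin λ_s = sin 35.00° × sin 335.9° = -0.23421, so δ = -13.545°.
cos H₀ = −tan(-61.5°) tan(-13.545°) = -0.4437, H₀ = 2.0305 rad.
Bracket: H₀ sin φ sin δ + cos φ cos δ sin H₀ = 2.0305×-0.87882×-0.23421 + 0.47716×0.97219×0.89618 = 0.417935 + 0.415729 = 0.833664.
Q̄ = (S₀/π) × [bracket] = (1903/π) × 0.833664 = 504.99 W/m².
— Configuration B (φ=-24.6°):
cos H₀ = −tan(-24.6°) tan(+21.800°) = 0.1831, H₀ = 1.3866 rad.
Bracket: H₀ sin φ sin δ + cos φ cos δ sin H₀ = 1.3866×-0.41628×0.37137 + 0.90924×0.92849×0.98309 = -0.214360 + 0.829944 = 0.615584.
Q̄ = (S₀/π) × [bracket] = (1903/π) × 0.615584 = 372.89 W/m².
Ratio Q̄_A / Q̄_B = 504.99 / 372.89 = 1.354.

Q̄_A / Q̄_B ≈ 1.35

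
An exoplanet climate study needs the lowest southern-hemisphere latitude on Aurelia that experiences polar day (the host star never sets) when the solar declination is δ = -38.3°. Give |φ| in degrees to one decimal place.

|φ| = 51.7°

Polar day requires cos H₀ = −tan φ tan δ ≤ −1, i.e. tan φ tan δ ≥ 1.
The boundary is |tan φ| · |tan δ| = 1, so |φ| = 90° − |δ| = 90° − 38.3° = 51.7° in the southern hemisphere.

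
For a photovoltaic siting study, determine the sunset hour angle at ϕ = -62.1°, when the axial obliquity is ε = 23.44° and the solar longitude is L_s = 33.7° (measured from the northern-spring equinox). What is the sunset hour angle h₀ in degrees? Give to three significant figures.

h₀ = 64.7°

Solar declination: sin δ = sin ε · sin L_s = sin 23.44° × sin 33.7° = 0.22071, so δ = +12.751°.
cos h₀ = −tan ϕ · tan δ = −tan(-62.1°) × tan(+12.751°) = 0.4274, so h₀ = 1.1292 rad = 64.70°.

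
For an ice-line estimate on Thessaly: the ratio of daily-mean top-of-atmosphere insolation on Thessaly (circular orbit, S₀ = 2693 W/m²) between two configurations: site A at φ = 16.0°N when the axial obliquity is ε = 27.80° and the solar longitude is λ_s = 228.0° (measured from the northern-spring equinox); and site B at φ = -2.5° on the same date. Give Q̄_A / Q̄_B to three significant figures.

Q̄_A / Q̄_B ≈ 0.787

— Configuration A (φ=+16.0°):
Solar declination: sin δ = sin ε · sin λ_s = sin 27.80° × sin 228.0° = -0.34659, so δ = -20.279°.
cos H₀ = −tan(+16.0°) tan(-20.279°) = 0.1060, H₀ = 1.4646 rad.
Bracket: H₀ sin φ sin δ + cos φ cos δ sin H₀ = 1.4646×0.27564×-0.34659 + 0.96126×0.93802×0.99437 = -0.139919 + 0.896605 = 0.756686.
Q̄ = (S₀/π) × [bracket] = (2693/π) × 0.756686 = 648.64 W/m².
— Configuration B (φ=-2.5°):
cos H₀ = −tan(-2.5°) tan(-20.279°) = -0.0161, H₀ = 1.5869 rad.
Bracket: H₀ sin φ sin δ + cos φ cos δ sin H₀ = 1.5869×-0.04362×-0.34659 + 0.99905×0.93802×0.99987 = 0.023991 + 0.937007 = 0.960998.
Q̄ = (S₀/π) × [bracket] = (2693/π) × 0.960998 = 823.78 W/m².
Ratio Q̄_A / Q̄_B = 648.64 / 823.78 = 0.7874.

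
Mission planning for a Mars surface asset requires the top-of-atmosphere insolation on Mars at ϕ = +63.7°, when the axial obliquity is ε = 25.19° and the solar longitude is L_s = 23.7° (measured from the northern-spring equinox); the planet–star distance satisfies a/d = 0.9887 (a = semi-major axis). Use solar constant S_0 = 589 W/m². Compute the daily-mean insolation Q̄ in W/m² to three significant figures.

Q̄ ≈ 129 W/m²

Solar declination: sin δ = sin ε · sin L_s = sin 25.19° × sin 23.7° = 0.17108, so δ = +9.850°.
cos h₀ = −tan(+63.7°) tan(+9.850°) = -0.3513, h₀ = 1.9298 rad.
Bracket: h₀ sin ϕ sin δ + cos ϕ cos δ sin h₀ = 1.9298×0.89649×0.17108 + 0.44307×0.98526×0.93625 = 0.295976 + 0.408710 = 0.704686.
Inverse-square distance factor (a/d)² = 0.9887² = 0.977528.
Q̄ = (S_0/π) × 0.977528 × [bracket] = (589/π) × 0.977528 × 0.704686 = 129.1 W/m².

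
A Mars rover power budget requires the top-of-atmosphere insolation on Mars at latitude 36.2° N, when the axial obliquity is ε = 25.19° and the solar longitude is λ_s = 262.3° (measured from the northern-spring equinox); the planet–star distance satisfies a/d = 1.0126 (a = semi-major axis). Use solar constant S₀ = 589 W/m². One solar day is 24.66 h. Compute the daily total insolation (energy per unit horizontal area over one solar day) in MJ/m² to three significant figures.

6.54 MJ/m²

Solar declination: sin δ = sin ε · sin λ_s = sin 25.19° × sin 262.3° = -0.42178, so δ = -24.947°.
cos H₀ = −tan(+36.2°) tan(-24.947°) = 0.3405, H₀ = 1.2234 rad.
Bracket: H₀ sin φ sin δ + cos φ cos δ sin H₀ = 1.2234×0.59061×-0.42178 + 0.80696×0.90670×0.94026 = -0.304758 + 0.687961 = 0.383203.
Inverse-square distance factor (a/d)² = 1.0126² = 1.025359.
Q̄ = (S₀/π) × 1.025359 × [bracket] = (589/π) × 1.025359 × 0.383203 = 73.667 W/m².
Daily total = Q̄ × 24.66 h × 3600 s/h = 73.667 × 24.66 × 3600 / 10⁶ = 6.540 MJ/m².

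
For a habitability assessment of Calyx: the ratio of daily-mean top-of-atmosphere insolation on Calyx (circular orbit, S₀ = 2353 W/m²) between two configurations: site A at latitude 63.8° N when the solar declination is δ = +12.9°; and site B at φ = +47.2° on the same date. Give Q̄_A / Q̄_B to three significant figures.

Q̄_A / Q̄_B ≈ 0.843

— Configuration A (φ=+63.8°):
cos H₀ = −tan(+63.8°) tan(+12.900°) = -0.4655, H₀ = 2.0549 rad.
Bracket: H₀ sin φ sin δ + cos φ cos δ sin H₀ = 2.0549×0.89726×0.22325 + 0.44151×0.97476×0.88507 = 0.411624 + 0.380904 = 0.792528.
Q̄ = (S₀/π) × [bracket] = (2353/π) × 0.792528 = 593.59 W/m².
— Configuration B (φ=+47.2°):
cos H₀ = −tan(+47.2°) tan(+12.900°) = -0.2473, H₀ = 1.8207 rad.
Bracket: H₀ sin φ sin δ + cos φ cos δ sin H₀ = 1.8207×0.73373×0.22325 + 0.67944×0.97476×0.96893 = 0.298240 + 0.641714 = 0.939954.
Q̄ = (S₀/π) × [bracket] = (2353/π) × 0.939954 = 704.01 W/m².
Ratio Q̄_A / Q̄_B = 593.59 / 704.01 = 0.8432.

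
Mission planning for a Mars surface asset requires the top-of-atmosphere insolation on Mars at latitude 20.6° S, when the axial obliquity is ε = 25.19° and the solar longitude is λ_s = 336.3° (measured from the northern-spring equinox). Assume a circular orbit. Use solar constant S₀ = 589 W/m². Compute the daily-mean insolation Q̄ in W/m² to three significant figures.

Q̄ ≈ 191 W/m²

Solar declination: sin δ = sin ε · sin λ_s = sin 25.19° × sin 336.3° = -0.17108, so δ = -9.850°.
cos H₀ = −tan(-20.6°) tan(-9.850°) = -0.0653, H₀ = 1.6361 rad.
Bracket: H₀ sin φ sin δ + cos φ cos δ sin H₀ = 1.6361×-0.35184×-0.17108 + 0.93606×0.98526×0.99787 = 0.098481 + 0.920298 = 1.018779.
Q̄ = (S₀/π) × [bracket] = (589/π) × 1.018779 = 191.0 W/m².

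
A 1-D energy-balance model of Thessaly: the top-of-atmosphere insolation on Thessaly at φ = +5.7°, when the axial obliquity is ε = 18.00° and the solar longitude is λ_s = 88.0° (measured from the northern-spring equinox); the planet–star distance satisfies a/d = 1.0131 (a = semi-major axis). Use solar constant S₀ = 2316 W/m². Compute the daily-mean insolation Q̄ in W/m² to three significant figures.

Q̄ ≈ 753 W/m²

Solar declination: sin δ = sin ε · sin λ_s = sin 18.00° × sin 88.0° = 0.30883, so δ = +17.989°.
cos H₀ = −tan(+5.7°) tan(+17.989°) = -0.0324, H₀ = 1.6032 rad.
Bracket: H₀ sin φ sin δ + cos φ cos δ sin H₀ = 1.6032×0.09932×0.30883 + 0.99506×0.95112×0.99947 = 0.049175 + 0.945920 = 0.995095.
Inverse-square distance factor (a/d)² = 1.0131² = 1.026372.
Q̄ = (S₀/π) × 1.026372 × [bracket] = (2316/π) × 1.026372 × 0.995095 = 752.9 W/m².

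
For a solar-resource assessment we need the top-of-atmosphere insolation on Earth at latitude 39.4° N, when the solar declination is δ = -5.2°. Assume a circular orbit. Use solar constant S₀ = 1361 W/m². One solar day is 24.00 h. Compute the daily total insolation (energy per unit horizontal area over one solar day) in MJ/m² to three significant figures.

25.5 MJ/m²

cos H₀ = −tan(+39.4°) tan(-5.200°) = 0.0748, H₀ = 1.4960 rad.
Bracket: H₀ sin φ sin δ + cos φ cos δ sin H₀ = 1.4960×0.63473×-0.09063 + 0.77273×0.99588×0.99720 = -0.086058 + 0.767392 = 0.681334.
Q̄ = (S₀/π) × [bracket] = (1361/π) × 0.681334 = 295.17 W/m².
Daily total = Q̄ × 24.00 h × 3600 s/h = 295.17 × 24.00 × 3600 / 10⁶ = 25.50 MJ/m².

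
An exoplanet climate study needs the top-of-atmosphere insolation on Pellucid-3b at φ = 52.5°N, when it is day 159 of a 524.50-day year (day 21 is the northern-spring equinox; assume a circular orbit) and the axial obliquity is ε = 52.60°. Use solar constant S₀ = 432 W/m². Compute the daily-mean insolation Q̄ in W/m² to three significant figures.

Solar longitude: λ_s = 360° × (159 − 21)/524.50 = 94.719°.
sin δ = sin 52.60° × sin 94.719° = 0.79172, so δ = +52.347°.
cos H₀ = −tan(+52.5°) tan(+52.347°) = -1.6890 ≤ −1 ⇒ polar day, H₀ = π.
Bracket: H₀ sin φ sin δ + cos φ cos δ sin H₀ = 3.1416×0.79335×0.79172 + 0.60876×0.61088×0.00000 = 1.973274 + 0.000000 = 1.973274.
Q̄ = (S₀/π) × [bracket] = (432/π) × 1.973274 = 271.3 W/m².

Q̄ ≈ 271 W/m²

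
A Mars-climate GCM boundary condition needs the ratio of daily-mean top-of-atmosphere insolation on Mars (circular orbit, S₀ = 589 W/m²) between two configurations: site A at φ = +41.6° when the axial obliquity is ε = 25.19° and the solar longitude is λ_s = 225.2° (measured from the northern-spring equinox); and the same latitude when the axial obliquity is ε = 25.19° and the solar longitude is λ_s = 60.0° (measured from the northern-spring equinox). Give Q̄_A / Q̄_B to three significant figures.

Q̄_A / Q̄_B ≈ 0.380

— Configuration A (φ=+41.6°):
Solar declination: sin δ = sin ε · sin λ_s = sin 25.19° × sin 225.2° = -0.30201, so δ = -17.578°.
cos H₀ = −tan(+41.6°) tan(-17.578°) = 0.2813, H₀ = 1.2857 rad.
Bracket: H₀ sin φ sin δ + cos φ cos δ sin H₀ = 1.2857×0.66393×-0.30201 + 0.74780×0.95331×0.95963 = -0.257800 + 0.684106 = 0.426306.
Q̄ = (S₀/π) × [bracket] = (589/π) × 0.426306 = 79.926 W/m².
— Configuration B (φ=+41.6°):
Solar declination: sin δ = sin ε · sin λ_s = sin 25.19° × sin 60.0° = 0.36860, so δ = +21.629°.
cos H₀ = −tan(+41.6°) tan(+21.629°) = -0.3520, H₀ = 1.9306 rad.
Bracket: H₀ sin φ sin δ + cos φ cos δ sin H₀ = 1.9306×0.66393×0.36860 + 0.74780×0.92959×0.93598 = 0.472465 + 0.650644 = 1.123109.
Q̄ = (S₀/π) × [bracket] = (589/π) × 1.123109 = 210.57 W/m².
Ratio Q̄_A / Q̄_B = 79.926 / 210.57 = 0.3796.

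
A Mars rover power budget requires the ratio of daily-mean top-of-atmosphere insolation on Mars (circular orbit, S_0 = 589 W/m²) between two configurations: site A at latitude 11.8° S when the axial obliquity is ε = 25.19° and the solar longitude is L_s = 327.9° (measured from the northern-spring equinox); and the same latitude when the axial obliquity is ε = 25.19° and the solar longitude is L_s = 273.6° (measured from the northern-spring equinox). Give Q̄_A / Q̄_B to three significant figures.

— Configuration A (ϕ=-11.8°):
Solar declination: sin δ = sin ε · sin L_s = sin 25.19° × sin 327.9° = -0.22617, so δ = -13.072°.
cos h₀ = −tan(-11.8°) tan(-13.072°) = -0.0485, h₀ = 1.6193 rad.
Bracket: h₀ sin ϕ sin δ + cos ϕ cos δ sin h₀ = 1.6193×-0.20450×-0.22617 + 0.97887×0.97409×0.99882 = 0.074895 + 0.952382 = 1.027277.
Q̄ = (S_0/π) × [bracket] = (589/π) × 1.027277 = 192.60 W/m².
— Configuration B (ϕ=-11.8°):
Solar declination: sin δ = sin ε · sin L_s = sin 25.19° × sin 273.6° = -0.42478, so δ = -25.137°.
cos h₀ = −tan(-11.8°) tan(-25.137°) = -0.0980, h₀ = 1.6690 rad.
Bracket: h₀ sin ϕ sin δ + cos ϕ cos δ sin h₀ = 1.6690×-0.20450×-0.42478 + 0.97887×0.90530×0.99518 = 0.144982 + 0.881900 = 1.026882.
Q̄ = (S_0/π) × [bracket] = (589/π) × 1.026882 = 192.52 W/m².
Ratio Q̄_A / Q̄_B = 192.60 / 192.52 = 1.000.

Q̄_A / Q̄_B ≈ 1.00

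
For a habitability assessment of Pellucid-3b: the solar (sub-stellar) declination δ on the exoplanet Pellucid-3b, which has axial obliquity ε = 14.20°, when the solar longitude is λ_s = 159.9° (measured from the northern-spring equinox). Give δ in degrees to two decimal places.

sin δ = sin ε · sin λ_s = sin 14.20° × sin 159.9° = 0.084302.
δ = arcsin(0.084302) = +4.84°.

δ = +4.84°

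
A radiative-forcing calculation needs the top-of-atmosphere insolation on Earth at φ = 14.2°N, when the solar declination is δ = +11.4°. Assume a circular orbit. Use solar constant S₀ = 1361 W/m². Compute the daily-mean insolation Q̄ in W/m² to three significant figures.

Q̄ ≈ 445 W/m²

cos H₀ = −tan(+14.2°) tan(+11.400°) = -0.0510, H₀ = 1.6218 rad.
Bracket: H₀ sin φ sin δ + cos φ cos δ sin H₀ = 1.6218×0.24531×0.19766 + 0.96945×0.98027×0.99870 = 0.078638 + 0.949087 = 1.027725.
Q̄ = (S₀/π) × [bracket] = (1361/π) × 1.027725 = 445.2 W/m².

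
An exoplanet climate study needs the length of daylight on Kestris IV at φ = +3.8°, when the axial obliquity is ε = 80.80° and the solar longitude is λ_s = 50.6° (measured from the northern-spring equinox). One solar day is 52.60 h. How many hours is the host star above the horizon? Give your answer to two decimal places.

Solar declination: sin δ = sin ε · sin λ_s = sin 80.80° × sin 50.6° = 0.76279, so δ = +49.711°.
cos H₀ = −tan φ · tan δ = −tan(+3.8°) × tan(+49.711°) = -0.0784, so H₀ = 1.6492 rad = 94.49°.
Daylight = 2H₀/(2π) × 52.60 h = (1.6492/π) × 52.60 = 27.61 h.

27.61 h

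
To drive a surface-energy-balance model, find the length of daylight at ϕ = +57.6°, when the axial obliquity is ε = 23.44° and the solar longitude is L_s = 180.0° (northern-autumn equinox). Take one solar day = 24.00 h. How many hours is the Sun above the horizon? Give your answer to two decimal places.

12.00 h

Solar declination: sin δ = sin ε · sin L_s = sin 23.44° × sin 180.0° = 0.00000, so δ = +0.000°.
cos h₀ = −tan ϕ · tan δ = −tan(+57.6°) × tan(+0.000°) = -0.0000, so h₀ = 1.5708 rad = 90.00°.
Daylight = 2h₀/(2π) × 24.00 h = (1.5708/π) × 24.00 = 12.00 h.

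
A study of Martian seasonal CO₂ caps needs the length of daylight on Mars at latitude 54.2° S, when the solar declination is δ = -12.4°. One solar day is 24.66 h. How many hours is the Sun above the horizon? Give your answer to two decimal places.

14.76 h

cos h₀ = −tan ϕ · tan δ = −tan(-54.2°) × tan(-12.400°) = -0.3048, so h₀ = 1.8806 rad = 107.75°.
Daylight = 2h₀/(2π) × 24.66 h = (1.8806/π) × 24.66 = 14.76 h.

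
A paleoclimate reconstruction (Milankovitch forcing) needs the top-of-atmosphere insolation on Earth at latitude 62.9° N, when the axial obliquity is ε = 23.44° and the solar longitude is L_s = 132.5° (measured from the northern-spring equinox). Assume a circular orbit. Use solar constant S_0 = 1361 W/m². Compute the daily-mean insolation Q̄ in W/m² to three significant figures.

Q̄ ≈ 401 W/m²

Solar declination: sin δ = sin ε · sin L_s = sin 23.44° × sin 132.5° = 0.29328, so δ = +17.054°.
cos h₀ = −tan(+62.9°) tan(+17.054°) = -0.5995, h₀ = 2.2136 rad.
Bracket: h₀ sin ϕ sin δ + cos ϕ cos δ sin h₀ = 2.2136×0.89021×0.29328 + 0.45554×0.95603×0.80039 = 0.577928 + 0.348578 = 0.926506.
Q̄ = (S_0/π) × [bracket] = (1361/π) × 0.926506 = 401.4 W/m².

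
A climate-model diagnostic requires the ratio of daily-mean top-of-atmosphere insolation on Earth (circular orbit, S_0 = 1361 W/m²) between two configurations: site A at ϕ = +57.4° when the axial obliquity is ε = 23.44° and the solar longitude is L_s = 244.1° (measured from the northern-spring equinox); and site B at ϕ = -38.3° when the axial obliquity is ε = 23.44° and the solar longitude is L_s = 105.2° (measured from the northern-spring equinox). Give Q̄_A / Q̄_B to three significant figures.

— Configuration A (ϕ=+57.4°):
Solar declination: sin δ = sin ε · sin L_s = sin 23.44° × sin 244.1° = -0.35783, so δ = -20.967°.
cos h₀ = −tan(+57.4°) tan(-20.967°) = 0.5992, h₀ = 0.9283 rad.
Bracket: h₀ sin ϕ sin δ + cos ϕ cos δ sin h₀ = 0.9283×0.84245×-0.35783 + 0.53877×0.93379×0.80060 = -0.279840 + 0.402780 = 0.122940.
Q̄ = (S_0/π) × [bracket] = (1361/π) × 0.122940 = 53.260 W/m².
— Configuration B (ϕ=-38.3°):
Solar declination: sin δ = sin ε · sin L_s = sin 23.44° × sin 105.2° = 0.38387, so δ = +22.574°.
cos h₀ = −tan(-38.3°) tan(+22.574°) = 0.3283, h₀ = 1.2363 rad.
Bracket: h₀ sin ϕ sin δ + cos ϕ cos δ sin h₀ = 1.2363×-0.61978×0.38387 + 0.78478×0.92339×0.94457 = -0.294134 + 0.684490 = 0.390356.
Q̄ = (S_0/π) × [bracket] = (1361/π) × 0.390356 = 169.11 W/m².
Ratio Q̄_A / Q̄_B = 53.260 / 169.11 = 0.3149.

Q̄_A / Q̄_B ≈ 0.315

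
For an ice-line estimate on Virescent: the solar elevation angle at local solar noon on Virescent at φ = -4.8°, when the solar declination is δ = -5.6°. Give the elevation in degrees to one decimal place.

89.2°

At local noon the hour angle is zero, so the zenith angle equals |φ − δ| = |-4.8° − (-5.600°)| = 0.800°.
Elevation = 90° − 0.800° = 89.2°.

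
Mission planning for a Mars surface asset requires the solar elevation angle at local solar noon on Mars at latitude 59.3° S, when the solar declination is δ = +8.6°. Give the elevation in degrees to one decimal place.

At local noon the hour angle is zero, so the zenith angle equals |φ − δ| = |-59.3° − (+8.600°)| = 67.900°.
Elevation = 90° − 67.900° = 22.1°.

22.1°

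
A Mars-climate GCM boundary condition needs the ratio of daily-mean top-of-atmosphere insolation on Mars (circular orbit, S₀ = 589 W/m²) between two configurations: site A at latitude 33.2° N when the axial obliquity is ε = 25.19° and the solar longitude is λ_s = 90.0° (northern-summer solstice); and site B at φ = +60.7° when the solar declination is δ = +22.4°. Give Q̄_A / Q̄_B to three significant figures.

Q̄_A / Q̄_B ≈ 1.05

— Configuration A (φ=+33.2°):
Solar declination: sin δ = sin ε · sin λ_s = sin 25.19° × sin 90.0° = 0.42562, so δ = +25.190°.
cos H₀ = −tan(+33.2°) tan(+25.190°) = -0.3078, H₀ = 1.8837 rad.
Bracket: H₀ sin φ sin δ + cos φ cos δ sin H₀ = 1.8837×0.54756×0.42562 + 0.83676×0.90490×0.95145 = 0.439001 + 0.720423 = 1.159424.
Q̄ = (S₀/π) × [bracket] = (589/π) × 1.159424 = 217.37 W/m².
— Configuration B (φ=+60.7°):
cos H₀ = −tan(+60.7°) tan(+22.400°) = -0.7345, H₀ = 2.3957 rad.
Bracket: H₀ sin φ sin δ + cos φ cos δ sin H₀ = 2.3957×0.87207×0.38107 + 0.48938×0.92455×0.67863 = 0.796138 + 0.307050 = 1.103188.
Q̄ = (S₀/π) × [bracket] = (589/π) × 1.103188 = 206.83 W/m².
Ratio Q̄_A / Q̄_B = 217.37 / 206.83 = 1.051.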